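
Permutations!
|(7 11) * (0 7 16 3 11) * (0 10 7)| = 6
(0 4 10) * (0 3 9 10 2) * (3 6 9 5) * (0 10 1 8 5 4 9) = (0 9 1 8 5 3 4 2 10 6) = [9, 8, 10, 4, 2, 3, 0, 7, 5, 1, 6]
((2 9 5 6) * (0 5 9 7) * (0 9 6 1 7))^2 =(0 1 9 2 5 7 6)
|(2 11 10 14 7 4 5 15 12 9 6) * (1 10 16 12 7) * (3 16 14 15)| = 14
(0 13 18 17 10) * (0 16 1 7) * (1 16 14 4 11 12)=(0 13 18 17 10 14 4 11 12 1 7)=[13, 7, 2, 3, 11, 5, 6, 0, 8, 9, 14, 12, 1, 18, 4, 15, 16, 10, 17]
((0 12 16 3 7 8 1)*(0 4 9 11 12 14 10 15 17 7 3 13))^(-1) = (0 13 16 12 11 9 4 1 8 7 17 15 10 14)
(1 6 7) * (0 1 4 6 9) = (0 1 9)(4 6 7) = [1, 9, 2, 3, 6, 5, 7, 4, 8, 0]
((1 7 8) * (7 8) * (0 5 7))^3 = (1 8)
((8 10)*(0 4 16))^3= (16)(8 10)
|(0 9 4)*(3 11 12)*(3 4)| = 6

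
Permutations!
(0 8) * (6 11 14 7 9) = (0 8)(6 11 14 7 9) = [8, 1, 2, 3, 4, 5, 11, 9, 0, 6, 10, 14, 12, 13, 7]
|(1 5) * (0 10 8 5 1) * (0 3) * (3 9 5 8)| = |(0 10 3)(5 9)| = 6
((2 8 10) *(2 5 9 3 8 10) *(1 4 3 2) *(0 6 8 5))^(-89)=((0 6 8 1 4 3 5 9 2 10))^(-89)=(0 6 8 1 4 3 5 9 2 10)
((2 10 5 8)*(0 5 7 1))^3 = ((0 5 8 2 10 7 1))^3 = (0 2 1 8 7 5 10)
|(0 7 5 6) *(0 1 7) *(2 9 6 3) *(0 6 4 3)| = 20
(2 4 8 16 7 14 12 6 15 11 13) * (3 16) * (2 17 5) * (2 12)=(2 4 8 3 16 7 14)(5 12 6 15 11 13 17)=[0, 1, 4, 16, 8, 12, 15, 14, 3, 9, 10, 13, 6, 17, 2, 11, 7, 5]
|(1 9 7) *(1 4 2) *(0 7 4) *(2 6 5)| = 6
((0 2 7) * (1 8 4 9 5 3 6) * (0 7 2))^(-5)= ((1 8 4 9 5 3 6))^(-5)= (1 4 5 6 8 9 3)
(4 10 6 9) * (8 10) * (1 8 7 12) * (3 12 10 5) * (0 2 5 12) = (0 2 5 3)(1 8 12)(4 7 10 6 9) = [2, 8, 5, 0, 7, 3, 9, 10, 12, 4, 6, 11, 1]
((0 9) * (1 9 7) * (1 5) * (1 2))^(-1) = (0 9 1 2 5 7)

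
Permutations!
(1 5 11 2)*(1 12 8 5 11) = (1 11 2 12 8 5) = [0, 11, 12, 3, 4, 1, 6, 7, 5, 9, 10, 2, 8]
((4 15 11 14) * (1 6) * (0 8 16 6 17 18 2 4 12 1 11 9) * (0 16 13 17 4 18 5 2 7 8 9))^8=(0 4 12 11 16)(1 14 6 9 15)(2 18 7 8 13 17 5)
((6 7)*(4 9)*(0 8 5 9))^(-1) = (0 4 9 5 8)(6 7)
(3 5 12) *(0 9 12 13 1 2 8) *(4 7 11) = (0 9 12 3 5 13 1 2 8)(4 7 11) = [9, 2, 8, 5, 7, 13, 6, 11, 0, 12, 10, 4, 3, 1]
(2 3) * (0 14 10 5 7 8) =(0 14 10 5 7 8)(2 3) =[14, 1, 3, 2, 4, 7, 6, 8, 0, 9, 5, 11, 12, 13, 10]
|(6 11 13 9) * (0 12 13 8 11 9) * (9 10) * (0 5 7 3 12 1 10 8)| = |(0 1 10 9 6 8 11)(3 12 13 5 7)| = 35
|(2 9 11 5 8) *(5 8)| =|(2 9 11 8)| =4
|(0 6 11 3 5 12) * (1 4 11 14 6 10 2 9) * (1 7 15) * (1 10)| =70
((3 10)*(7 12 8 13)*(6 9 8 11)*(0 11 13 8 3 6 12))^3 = ((0 11 12 13 7)(3 10 6 9))^3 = (0 13 11 7 12)(3 9 6 10)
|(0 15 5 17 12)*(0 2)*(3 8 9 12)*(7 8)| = 10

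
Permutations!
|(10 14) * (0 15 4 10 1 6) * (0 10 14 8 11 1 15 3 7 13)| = 60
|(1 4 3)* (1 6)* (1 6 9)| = 4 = |(1 4 3 9)|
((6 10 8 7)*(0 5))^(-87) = ((0 5)(6 10 8 7))^(-87) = (0 5)(6 10 8 7)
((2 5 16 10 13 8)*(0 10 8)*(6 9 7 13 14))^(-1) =((0 10 14 6 9 7 13)(2 5 16 8))^(-1) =(0 13 7 9 6 14 10)(2 8 16 5)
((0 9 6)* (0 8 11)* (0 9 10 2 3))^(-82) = ((0 10 2 3)(6 8 11 9))^(-82) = (0 2)(3 10)(6 11)(8 9)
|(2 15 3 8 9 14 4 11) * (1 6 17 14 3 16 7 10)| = |(1 6 17 14 4 11 2 15 16 7 10)(3 8 9)| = 33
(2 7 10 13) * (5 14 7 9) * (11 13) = (2 9 5 14 7 10 11 13) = [0, 1, 9, 3, 4, 14, 6, 10, 8, 5, 11, 13, 12, 2, 7]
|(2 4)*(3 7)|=2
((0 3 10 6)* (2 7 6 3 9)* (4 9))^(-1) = ((0 4 9 2 7 6)(3 10))^(-1) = (0 6 7 2 9 4)(3 10)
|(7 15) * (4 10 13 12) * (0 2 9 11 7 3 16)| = 8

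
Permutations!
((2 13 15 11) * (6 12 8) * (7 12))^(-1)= ((2 13 15 11)(6 7 12 8))^(-1)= (2 11 15 13)(6 8 12 7)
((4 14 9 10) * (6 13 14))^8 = (4 13 9)(6 14 10)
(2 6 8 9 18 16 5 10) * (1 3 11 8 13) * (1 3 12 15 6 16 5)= (1 12 15 6 13 3 11 8 9 18 5 10 2 16)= [0, 12, 16, 11, 4, 10, 13, 7, 9, 18, 2, 8, 15, 3, 14, 6, 1, 17, 5]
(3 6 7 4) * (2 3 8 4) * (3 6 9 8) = (2 6 7)(3 9 8 4) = [0, 1, 6, 9, 3, 5, 7, 2, 4, 8]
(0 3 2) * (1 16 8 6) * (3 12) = (0 12 3 2)(1 16 8 6) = [12, 16, 0, 2, 4, 5, 1, 7, 6, 9, 10, 11, 3, 13, 14, 15, 8]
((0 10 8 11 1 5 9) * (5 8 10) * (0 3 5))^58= (1 8 11)(3 5 9)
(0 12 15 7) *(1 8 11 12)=[1, 8, 2, 3, 4, 5, 6, 0, 11, 9, 10, 12, 15, 13, 14, 7]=(0 1 8 11 12 15 7)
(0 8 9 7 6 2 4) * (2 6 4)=(0 8 9 7 4)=[8, 1, 2, 3, 0, 5, 6, 4, 9, 7]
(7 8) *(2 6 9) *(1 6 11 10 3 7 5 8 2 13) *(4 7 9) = (1 6 4 7 2 11 10 3 9 13)(5 8) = [0, 6, 11, 9, 7, 8, 4, 2, 5, 13, 3, 10, 12, 1]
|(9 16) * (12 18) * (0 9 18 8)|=6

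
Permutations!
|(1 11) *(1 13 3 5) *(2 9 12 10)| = |(1 11 13 3 5)(2 9 12 10)| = 20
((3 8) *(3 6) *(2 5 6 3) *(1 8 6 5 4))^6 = (8)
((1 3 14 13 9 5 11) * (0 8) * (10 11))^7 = (0 8)(1 11 10 5 9 13 14 3)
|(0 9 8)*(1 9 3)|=5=|(0 3 1 9 8)|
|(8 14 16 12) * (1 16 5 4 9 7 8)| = 6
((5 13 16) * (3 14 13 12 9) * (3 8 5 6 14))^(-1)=(5 8 9 12)(6 16 13 14)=((5 12 9 8)(6 14 13 16))^(-1)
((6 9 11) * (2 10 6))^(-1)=(2 11 9 6 10)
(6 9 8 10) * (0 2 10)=(0 2 10 6 9 8)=[2, 1, 10, 3, 4, 5, 9, 7, 0, 8, 6]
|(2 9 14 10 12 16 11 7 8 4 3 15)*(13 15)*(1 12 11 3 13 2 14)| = |(1 12 16 3 2 9)(4 13 15 14 10 11 7 8)| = 24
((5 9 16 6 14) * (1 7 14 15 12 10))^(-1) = (1 10 12 15 6 16 9 5 14 7)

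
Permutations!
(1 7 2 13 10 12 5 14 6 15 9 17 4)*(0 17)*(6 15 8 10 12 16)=(0 17 4 1 7 2 13 12 5 14 15 9)(6 8 10 16)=[17, 7, 13, 3, 1, 14, 8, 2, 10, 0, 16, 11, 5, 12, 15, 9, 6, 4]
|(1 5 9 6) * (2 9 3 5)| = 4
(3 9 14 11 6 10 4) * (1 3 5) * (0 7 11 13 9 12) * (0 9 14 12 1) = (0 7 11 6 10 4 5)(1 3)(9 12)(13 14) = [7, 3, 2, 1, 5, 0, 10, 11, 8, 12, 4, 6, 9, 14, 13]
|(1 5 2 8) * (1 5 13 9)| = |(1 13 9)(2 8 5)| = 3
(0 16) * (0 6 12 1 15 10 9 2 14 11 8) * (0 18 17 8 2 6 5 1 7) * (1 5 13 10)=(0 16 13 10 9 6 12 7)(1 15)(2 14 11)(8 18 17)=[16, 15, 14, 3, 4, 5, 12, 0, 18, 6, 9, 2, 7, 10, 11, 1, 13, 8, 17]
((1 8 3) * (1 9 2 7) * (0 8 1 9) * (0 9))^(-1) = ((0 8 3 9 2 7))^(-1) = (0 7 2 9 3 8)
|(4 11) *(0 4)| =3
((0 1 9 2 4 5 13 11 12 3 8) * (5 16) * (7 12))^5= (0 16 12 9 13 8 4 7 1 5 3 2 11)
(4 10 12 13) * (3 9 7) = [0, 1, 2, 9, 10, 5, 6, 3, 8, 7, 12, 11, 13, 4] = (3 9 7)(4 10 12 13)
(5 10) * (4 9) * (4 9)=(5 10)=[0, 1, 2, 3, 4, 10, 6, 7, 8, 9, 5]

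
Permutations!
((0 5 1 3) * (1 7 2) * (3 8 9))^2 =(0 7 1 9)(2 8 3 5)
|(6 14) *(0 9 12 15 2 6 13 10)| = |(0 9 12 15 2 6 14 13 10)| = 9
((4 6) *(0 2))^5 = (0 2)(4 6) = ((0 2)(4 6))^5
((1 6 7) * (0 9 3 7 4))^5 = (0 6 7 9 4 1 3)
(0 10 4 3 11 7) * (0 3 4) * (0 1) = [10, 0, 2, 11, 4, 5, 6, 3, 8, 9, 1, 7] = (0 10 1)(3 11 7)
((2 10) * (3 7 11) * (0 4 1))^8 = (0 1 4)(3 11 7)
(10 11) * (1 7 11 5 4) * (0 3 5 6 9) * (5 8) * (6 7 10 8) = [3, 10, 2, 6, 1, 4, 9, 11, 5, 0, 7, 8] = (0 3 6 9)(1 10 7 11 8 5 4)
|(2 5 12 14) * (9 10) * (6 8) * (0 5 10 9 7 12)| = |(0 5)(2 10 7 12 14)(6 8)| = 10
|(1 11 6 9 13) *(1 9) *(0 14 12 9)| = 15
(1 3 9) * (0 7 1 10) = (0 7 1 3 9 10) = [7, 3, 2, 9, 4, 5, 6, 1, 8, 10, 0]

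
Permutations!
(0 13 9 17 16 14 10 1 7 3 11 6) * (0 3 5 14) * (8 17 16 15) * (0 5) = (0 13 9 16 5 14 10 1 7)(3 11 6)(8 17 15) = [13, 7, 2, 11, 4, 14, 3, 0, 17, 16, 1, 6, 12, 9, 10, 8, 5, 15]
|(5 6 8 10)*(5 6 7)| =6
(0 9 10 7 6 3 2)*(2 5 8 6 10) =(0 9 2)(3 5 8 6)(7 10) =[9, 1, 0, 5, 4, 8, 3, 10, 6, 2, 7]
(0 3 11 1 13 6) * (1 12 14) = (0 3 11 12 14 1 13 6) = [3, 13, 2, 11, 4, 5, 0, 7, 8, 9, 10, 12, 14, 6, 1]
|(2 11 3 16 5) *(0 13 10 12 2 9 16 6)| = |(0 13 10 12 2 11 3 6)(5 9 16)| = 24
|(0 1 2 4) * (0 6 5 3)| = 7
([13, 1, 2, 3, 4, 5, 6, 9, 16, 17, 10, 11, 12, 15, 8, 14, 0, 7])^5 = [16, 1, 2, 3, 4, 5, 6, 17, 14, 7, 10, 11, 12, 0, 15, 13, 8, 9]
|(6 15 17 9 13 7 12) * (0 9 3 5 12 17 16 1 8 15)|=|(0 9 13 7 17 3 5 12 6)(1 8 15 16)|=36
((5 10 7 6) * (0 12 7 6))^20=((0 12 7)(5 10 6))^20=(0 7 12)(5 6 10)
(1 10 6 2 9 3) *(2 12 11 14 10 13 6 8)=(1 13 6 12 11 14 10 8 2 9 3)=[0, 13, 9, 1, 4, 5, 12, 7, 2, 3, 8, 14, 11, 6, 10]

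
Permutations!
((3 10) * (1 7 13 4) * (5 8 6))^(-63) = (1 7 13 4)(3 10)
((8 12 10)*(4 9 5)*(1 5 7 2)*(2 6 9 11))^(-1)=(1 2 11 4 5)(6 7 9)(8 10 12)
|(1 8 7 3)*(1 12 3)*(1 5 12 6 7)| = |(1 8)(3 6 7 5 12)| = 10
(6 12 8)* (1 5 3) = (1 5 3)(6 12 8) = [0, 5, 2, 1, 4, 3, 12, 7, 6, 9, 10, 11, 8]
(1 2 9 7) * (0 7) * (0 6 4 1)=(0 7)(1 2 9 6 4)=[7, 2, 9, 3, 1, 5, 4, 0, 8, 6]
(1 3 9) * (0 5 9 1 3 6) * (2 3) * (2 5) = (0 2 3 1 6)(5 9) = [2, 6, 3, 1, 4, 9, 0, 7, 8, 5]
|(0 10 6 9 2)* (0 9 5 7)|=|(0 10 6 5 7)(2 9)|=10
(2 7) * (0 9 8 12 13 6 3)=[9, 1, 7, 0, 4, 5, 3, 2, 12, 8, 10, 11, 13, 6]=(0 9 8 12 13 6 3)(2 7)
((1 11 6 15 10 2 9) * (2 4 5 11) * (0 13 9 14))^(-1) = (0 14 2 1 9 13)(4 10 15 6 11 5)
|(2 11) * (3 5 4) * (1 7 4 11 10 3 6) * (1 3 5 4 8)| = 12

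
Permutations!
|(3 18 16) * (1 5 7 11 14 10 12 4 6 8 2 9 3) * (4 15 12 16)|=14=|(1 5 7 11 14 10 16)(2 9 3 18 4 6 8)(12 15)|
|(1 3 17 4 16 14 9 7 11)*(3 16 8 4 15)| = |(1 16 14 9 7 11)(3 17 15)(4 8)| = 6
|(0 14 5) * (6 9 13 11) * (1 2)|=12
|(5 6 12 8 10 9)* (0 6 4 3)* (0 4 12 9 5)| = |(0 6 9)(3 4)(5 12 8 10)| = 12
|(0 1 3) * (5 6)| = 6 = |(0 1 3)(5 6)|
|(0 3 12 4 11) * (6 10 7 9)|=20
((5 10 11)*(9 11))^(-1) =(5 11 9 10)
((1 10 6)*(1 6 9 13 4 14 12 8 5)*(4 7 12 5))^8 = (1 14 8 7 9)(4 12 13 10 5)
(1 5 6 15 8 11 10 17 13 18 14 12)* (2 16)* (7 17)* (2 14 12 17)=(1 5 6 15 8 11 10 7 2 16 14 17 13 18 12)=[0, 5, 16, 3, 4, 6, 15, 2, 11, 9, 7, 10, 1, 18, 17, 8, 14, 13, 12]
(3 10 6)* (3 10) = [0, 1, 2, 3, 4, 5, 10, 7, 8, 9, 6] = (6 10)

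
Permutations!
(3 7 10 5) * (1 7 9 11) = (1 7 10 5 3 9 11) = [0, 7, 2, 9, 4, 3, 6, 10, 8, 11, 5, 1]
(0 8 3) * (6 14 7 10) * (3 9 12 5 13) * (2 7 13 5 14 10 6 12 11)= (0 8 9 11 2 7 6 10 12 14 13 3)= [8, 1, 7, 0, 4, 5, 10, 6, 9, 11, 12, 2, 14, 3, 13]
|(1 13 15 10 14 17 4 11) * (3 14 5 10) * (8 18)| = 8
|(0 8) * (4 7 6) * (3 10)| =|(0 8)(3 10)(4 7 6)| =6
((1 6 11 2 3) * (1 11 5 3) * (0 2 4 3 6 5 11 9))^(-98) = (0 2 1 5 6 11 4 3 9) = ((0 2 1 5 6 11 4 3 9))^(-98)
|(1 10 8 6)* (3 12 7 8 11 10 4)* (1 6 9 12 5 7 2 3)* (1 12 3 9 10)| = |(1 4 12 2 9 3 5 7 8 10 11)| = 11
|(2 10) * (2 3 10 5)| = 2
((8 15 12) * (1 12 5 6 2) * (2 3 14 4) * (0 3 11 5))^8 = (0 15 8 12 1 2 4 14 3)(5 11 6)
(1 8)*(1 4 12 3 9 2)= (1 8 4 12 3 9 2)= [0, 8, 1, 9, 12, 5, 6, 7, 4, 2, 10, 11, 3]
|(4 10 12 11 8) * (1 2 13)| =15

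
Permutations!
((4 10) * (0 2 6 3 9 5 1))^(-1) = (0 1 5 9 3 6 2)(4 10)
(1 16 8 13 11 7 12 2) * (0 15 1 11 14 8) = (0 15 1 16)(2 11 7 12)(8 13 14) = [15, 16, 11, 3, 4, 5, 6, 12, 13, 9, 10, 7, 2, 14, 8, 1, 0]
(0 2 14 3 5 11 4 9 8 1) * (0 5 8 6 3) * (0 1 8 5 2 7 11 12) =(0 7 11 4 9 6 3 5 12)(1 2 14) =[7, 2, 14, 5, 9, 12, 3, 11, 8, 6, 10, 4, 0, 13, 1]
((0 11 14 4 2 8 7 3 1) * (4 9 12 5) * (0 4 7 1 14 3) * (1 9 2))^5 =(0 8)(1 4)(2 7)(3 12)(5 14)(9 11)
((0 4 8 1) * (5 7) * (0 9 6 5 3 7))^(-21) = ((0 4 8 1 9 6 5)(3 7))^(-21) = (9)(3 7)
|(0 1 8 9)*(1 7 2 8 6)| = 10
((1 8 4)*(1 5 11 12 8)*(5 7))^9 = ((4 7 5 11 12 8))^9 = (4 11)(5 8)(7 12)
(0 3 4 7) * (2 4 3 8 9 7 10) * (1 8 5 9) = [5, 8, 4, 3, 10, 9, 6, 0, 1, 7, 2] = (0 5 9 7)(1 8)(2 4 10)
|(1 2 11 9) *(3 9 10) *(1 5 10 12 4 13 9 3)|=9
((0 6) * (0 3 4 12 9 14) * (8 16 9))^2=((0 6 3 4 12 8 16 9 14))^2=(0 3 12 16 14 6 4 8 9)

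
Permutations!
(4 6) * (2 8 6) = (2 8 6 4) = [0, 1, 8, 3, 2, 5, 4, 7, 6]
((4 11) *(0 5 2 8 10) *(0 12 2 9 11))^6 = (0 5 9 11 4)(2 10)(8 12)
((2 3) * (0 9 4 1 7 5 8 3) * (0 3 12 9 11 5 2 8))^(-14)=(0 11 5)(1 2 8 9)(3 12 4 7)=((0 11 5)(1 7 2 3 8 12 9 4))^(-14)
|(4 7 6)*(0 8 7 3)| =6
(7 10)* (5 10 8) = (5 10 7 8) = [0, 1, 2, 3, 4, 10, 6, 8, 5, 9, 7]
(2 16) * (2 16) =(16) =[0, 1, 2, 3, 4, 5, 6, 7, 8, 9, 10, 11, 12, 13, 14, 15, 16]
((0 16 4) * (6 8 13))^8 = ((0 16 4)(6 8 13))^8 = (0 4 16)(6 13 8)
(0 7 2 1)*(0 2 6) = (0 7 6)(1 2) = [7, 2, 1, 3, 4, 5, 0, 6]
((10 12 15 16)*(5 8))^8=(16)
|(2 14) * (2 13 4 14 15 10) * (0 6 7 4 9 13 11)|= |(0 6 7 4 14 11)(2 15 10)(9 13)|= 6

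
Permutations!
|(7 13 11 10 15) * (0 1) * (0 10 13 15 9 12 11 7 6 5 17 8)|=|(0 1 10 9 12 11 13 7 15 6 5 17 8)|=13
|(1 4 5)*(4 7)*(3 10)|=4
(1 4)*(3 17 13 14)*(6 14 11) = (1 4)(3 17 13 11 6 14) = [0, 4, 2, 17, 1, 5, 14, 7, 8, 9, 10, 6, 12, 11, 3, 15, 16, 13]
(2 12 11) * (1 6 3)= (1 6 3)(2 12 11)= [0, 6, 12, 1, 4, 5, 3, 7, 8, 9, 10, 2, 11]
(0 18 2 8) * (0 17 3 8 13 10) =(0 18 2 13 10)(3 8 17) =[18, 1, 13, 8, 4, 5, 6, 7, 17, 9, 0, 11, 12, 10, 14, 15, 16, 3, 2]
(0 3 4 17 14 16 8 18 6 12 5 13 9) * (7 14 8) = [3, 1, 2, 4, 17, 13, 12, 14, 18, 0, 10, 11, 5, 9, 16, 15, 7, 8, 6] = (0 3 4 17 8 18 6 12 5 13 9)(7 14 16)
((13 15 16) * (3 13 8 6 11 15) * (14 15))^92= (6 14 16)(8 11 15)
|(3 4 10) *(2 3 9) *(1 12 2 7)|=|(1 12 2 3 4 10 9 7)|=8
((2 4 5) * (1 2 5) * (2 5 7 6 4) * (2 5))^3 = ((1 2 5 7 6 4))^3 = (1 7)(2 6)(4 5)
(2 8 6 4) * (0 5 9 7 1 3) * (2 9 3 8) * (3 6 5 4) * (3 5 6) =[4, 8, 2, 0, 9, 3, 5, 1, 6, 7] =(0 4 9 7 1 8 6 5 3)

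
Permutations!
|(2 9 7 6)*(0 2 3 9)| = 4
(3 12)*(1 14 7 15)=[0, 14, 2, 12, 4, 5, 6, 15, 8, 9, 10, 11, 3, 13, 7, 1]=(1 14 7 15)(3 12)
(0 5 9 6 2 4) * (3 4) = (0 5 9 6 2 3 4) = [5, 1, 3, 4, 0, 9, 2, 7, 8, 6]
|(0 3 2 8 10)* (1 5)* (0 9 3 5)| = 15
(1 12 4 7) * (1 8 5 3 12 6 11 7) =(1 6 11 7 8 5 3 12 4) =[0, 6, 2, 12, 1, 3, 11, 8, 5, 9, 10, 7, 4]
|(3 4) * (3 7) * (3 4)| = 2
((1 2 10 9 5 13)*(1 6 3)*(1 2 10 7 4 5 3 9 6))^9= ((1 10 6 9 3 2 7 4 5 13))^9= (1 13 5 4 7 2 3 9 6 10)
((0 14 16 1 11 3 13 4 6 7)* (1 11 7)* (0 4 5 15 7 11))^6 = (16)(1 7 13)(3 6 15)(4 5 11)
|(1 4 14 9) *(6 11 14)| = 6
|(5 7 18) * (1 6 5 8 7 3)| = 12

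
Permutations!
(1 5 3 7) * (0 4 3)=(0 4 3 7 1 5)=[4, 5, 2, 7, 3, 0, 6, 1]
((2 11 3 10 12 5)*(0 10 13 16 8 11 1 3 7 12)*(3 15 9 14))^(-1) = (0 10)(1 2 5 12 7 11 8 16 13 3 14 9 15)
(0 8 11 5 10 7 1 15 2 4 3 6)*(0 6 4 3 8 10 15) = (0 10 7 1)(2 3 4 8 11 5 15) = [10, 0, 3, 4, 8, 15, 6, 1, 11, 9, 7, 5, 12, 13, 14, 2]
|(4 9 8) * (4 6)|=4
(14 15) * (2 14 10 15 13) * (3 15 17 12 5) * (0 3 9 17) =[3, 1, 14, 15, 4, 9, 6, 7, 8, 17, 0, 11, 5, 2, 13, 10, 16, 12] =(0 3 15 10)(2 14 13)(5 9 17 12)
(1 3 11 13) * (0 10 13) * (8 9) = (0 10 13 1 3 11)(8 9) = [10, 3, 2, 11, 4, 5, 6, 7, 9, 8, 13, 0, 12, 1]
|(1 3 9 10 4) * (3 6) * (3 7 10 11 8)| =|(1 6 7 10 4)(3 9 11 8)| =20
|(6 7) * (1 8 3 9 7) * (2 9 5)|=8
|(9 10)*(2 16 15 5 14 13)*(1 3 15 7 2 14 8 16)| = 8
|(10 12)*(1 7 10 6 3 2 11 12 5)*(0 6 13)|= |(0 6 3 2 11 12 13)(1 7 10 5)|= 28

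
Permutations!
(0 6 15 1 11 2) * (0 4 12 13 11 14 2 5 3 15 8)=(0 6 8)(1 14 2 4 12 13 11 5 3 15)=[6, 14, 4, 15, 12, 3, 8, 7, 0, 9, 10, 5, 13, 11, 2, 1]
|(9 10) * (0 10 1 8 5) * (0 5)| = |(0 10 9 1 8)| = 5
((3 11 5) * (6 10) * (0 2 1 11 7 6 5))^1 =((0 2 1 11)(3 7 6 10 5))^1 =(0 2 1 11)(3 7 6 10 5)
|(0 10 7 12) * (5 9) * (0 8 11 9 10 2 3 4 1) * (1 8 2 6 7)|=|(0 6 7 12 2 3 4 8 11 9 5 10 1)|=13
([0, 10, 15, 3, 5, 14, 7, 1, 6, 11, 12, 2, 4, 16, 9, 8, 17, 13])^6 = [0, 9, 10, 3, 15, 8, 5, 14, 4, 7, 11, 1, 2, 13, 6, 12, 16, 17]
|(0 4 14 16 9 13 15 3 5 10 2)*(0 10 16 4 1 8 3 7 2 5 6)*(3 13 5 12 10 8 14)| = |(0 1 14 4 3 6)(2 8 13 15 7)(5 16 9)(10 12)| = 30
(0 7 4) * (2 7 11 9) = (0 11 9 2 7 4) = [11, 1, 7, 3, 0, 5, 6, 4, 8, 2, 10, 9]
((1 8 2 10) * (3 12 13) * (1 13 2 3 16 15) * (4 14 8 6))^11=((1 6 4 14 8 3 12 2 10 13 16 15))^11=(1 15 16 13 10 2 12 3 8 14 4 6)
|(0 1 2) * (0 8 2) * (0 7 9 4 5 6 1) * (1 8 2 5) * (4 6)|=|(1 7 9 6 8 5 4)|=7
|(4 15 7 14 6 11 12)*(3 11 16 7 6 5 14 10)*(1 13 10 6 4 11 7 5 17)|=|(1 13 10 3 7 6 16 5 14 17)(4 15)(11 12)|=10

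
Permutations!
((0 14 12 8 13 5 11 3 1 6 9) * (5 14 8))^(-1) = ((0 8 13 14 12 5 11 3 1 6 9))^(-1) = (0 9 6 1 3 11 5 12 14 13 8)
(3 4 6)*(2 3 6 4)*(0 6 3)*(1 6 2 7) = (0 2)(1 6 3 7) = [2, 6, 0, 7, 4, 5, 3, 1]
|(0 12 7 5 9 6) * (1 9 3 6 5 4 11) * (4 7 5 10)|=5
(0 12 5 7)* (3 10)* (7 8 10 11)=(0 12 5 8 10 3 11 7)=[12, 1, 2, 11, 4, 8, 6, 0, 10, 9, 3, 7, 5]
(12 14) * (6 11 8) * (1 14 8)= [0, 14, 2, 3, 4, 5, 11, 7, 6, 9, 10, 1, 8, 13, 12]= (1 14 12 8 6 11)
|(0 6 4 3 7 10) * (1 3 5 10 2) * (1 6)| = |(0 1 3 7 2 6 4 5 10)| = 9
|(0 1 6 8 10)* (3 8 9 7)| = |(0 1 6 9 7 3 8 10)| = 8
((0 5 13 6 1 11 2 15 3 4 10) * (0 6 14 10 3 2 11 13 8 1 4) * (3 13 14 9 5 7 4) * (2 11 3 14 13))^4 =((0 7 4 2 15 11 3)(1 13 9 5 8)(6 14 10))^4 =(0 15 7 11 4 3 2)(1 8 5 9 13)(6 14 10)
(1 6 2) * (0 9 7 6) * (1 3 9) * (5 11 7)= (0 1)(2 3 9 5 11 7 6)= [1, 0, 3, 9, 4, 11, 2, 6, 8, 5, 10, 7]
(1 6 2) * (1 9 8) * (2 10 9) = (1 6 10 9 8) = [0, 6, 2, 3, 4, 5, 10, 7, 1, 8, 9]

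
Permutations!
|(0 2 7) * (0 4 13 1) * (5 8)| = 6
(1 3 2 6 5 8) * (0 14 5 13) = (0 14 5 8 1 3 2 6 13) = [14, 3, 6, 2, 4, 8, 13, 7, 1, 9, 10, 11, 12, 0, 5]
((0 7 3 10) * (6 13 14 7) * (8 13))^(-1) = (0 10 3 7 14 13 8 6)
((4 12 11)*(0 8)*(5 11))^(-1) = ((0 8)(4 12 5 11))^(-1) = (0 8)(4 11 5 12)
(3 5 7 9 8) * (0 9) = (0 9 8 3 5 7) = [9, 1, 2, 5, 4, 7, 6, 0, 3, 8]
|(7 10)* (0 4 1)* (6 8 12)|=6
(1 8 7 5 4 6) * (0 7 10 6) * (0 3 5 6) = [7, 8, 2, 5, 3, 4, 1, 6, 10, 9, 0] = (0 7 6 1 8 10)(3 5 4)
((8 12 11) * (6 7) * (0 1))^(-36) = ((0 1)(6 7)(8 12 11))^(-36) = (12)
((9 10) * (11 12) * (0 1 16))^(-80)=(0 1 16)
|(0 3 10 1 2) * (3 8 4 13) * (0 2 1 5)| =|(0 8 4 13 3 10 5)| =7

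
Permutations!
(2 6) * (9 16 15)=(2 6)(9 16 15)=[0, 1, 6, 3, 4, 5, 2, 7, 8, 16, 10, 11, 12, 13, 14, 9, 15]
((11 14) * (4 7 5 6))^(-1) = (4 6 5 7)(11 14)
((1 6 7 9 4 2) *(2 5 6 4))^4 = (1 7 4 9 5 2 6)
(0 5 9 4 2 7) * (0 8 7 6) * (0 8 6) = [5, 1, 0, 3, 2, 9, 8, 6, 7, 4] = (0 5 9 4 2)(6 8 7)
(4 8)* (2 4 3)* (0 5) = (0 5)(2 4 8 3) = [5, 1, 4, 2, 8, 0, 6, 7, 3]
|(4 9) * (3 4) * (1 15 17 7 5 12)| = |(1 15 17 7 5 12)(3 4 9)| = 6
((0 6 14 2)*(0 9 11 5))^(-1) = ((0 6 14 2 9 11 5))^(-1) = (0 5 11 9 2 14 6)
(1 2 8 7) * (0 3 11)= (0 3 11)(1 2 8 7)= [3, 2, 8, 11, 4, 5, 6, 1, 7, 9, 10, 0]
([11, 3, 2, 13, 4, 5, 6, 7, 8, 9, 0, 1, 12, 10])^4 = [13, 0, 2, 11, 4, 5, 6, 7, 8, 9, 3, 10, 12, 1]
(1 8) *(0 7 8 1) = (0 7 8) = [7, 1, 2, 3, 4, 5, 6, 8, 0]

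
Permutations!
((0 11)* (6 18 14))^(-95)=((0 11)(6 18 14))^(-95)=(0 11)(6 18 14)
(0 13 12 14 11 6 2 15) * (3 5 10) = (0 13 12 14 11 6 2 15)(3 5 10) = [13, 1, 15, 5, 4, 10, 2, 7, 8, 9, 3, 6, 14, 12, 11, 0]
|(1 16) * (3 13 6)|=6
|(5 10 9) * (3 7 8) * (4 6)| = |(3 7 8)(4 6)(5 10 9)| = 6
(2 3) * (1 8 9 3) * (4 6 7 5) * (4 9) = (1 8 4 6 7 5 9 3 2) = [0, 8, 1, 2, 6, 9, 7, 5, 4, 3]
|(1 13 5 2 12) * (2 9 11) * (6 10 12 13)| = |(1 6 10 12)(2 13 5 9 11)| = 20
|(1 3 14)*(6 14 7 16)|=|(1 3 7 16 6 14)|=6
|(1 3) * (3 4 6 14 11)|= |(1 4 6 14 11 3)|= 6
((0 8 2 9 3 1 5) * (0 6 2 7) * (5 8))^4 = (0 9 7 2 8 6 1 5 3)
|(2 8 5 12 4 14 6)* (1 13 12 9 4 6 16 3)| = 12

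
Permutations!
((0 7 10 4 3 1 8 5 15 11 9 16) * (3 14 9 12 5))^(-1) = (0 16 9 14 4 10 7)(1 3 8)(5 12 11 15)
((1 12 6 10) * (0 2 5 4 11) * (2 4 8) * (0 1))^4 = (0 12 4 6 11 10 1)(2 5 8)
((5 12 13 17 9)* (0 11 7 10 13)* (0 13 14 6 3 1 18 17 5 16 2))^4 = (0 14 18 2 10 1 16 7 3 9 11 6 17)(5 12 13)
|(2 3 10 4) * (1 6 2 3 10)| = |(1 6 2 10 4 3)| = 6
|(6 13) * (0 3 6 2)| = |(0 3 6 13 2)| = 5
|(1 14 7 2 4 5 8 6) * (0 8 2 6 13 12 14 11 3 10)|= 33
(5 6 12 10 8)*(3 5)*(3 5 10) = (3 10 8 5 6 12) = [0, 1, 2, 10, 4, 6, 12, 7, 5, 9, 8, 11, 3]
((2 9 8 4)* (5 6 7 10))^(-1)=((2 9 8 4)(5 6 7 10))^(-1)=(2 4 8 9)(5 10 7 6)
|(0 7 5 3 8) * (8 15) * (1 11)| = 6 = |(0 7 5 3 15 8)(1 11)|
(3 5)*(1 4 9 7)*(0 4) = (0 4 9 7 1)(3 5) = [4, 0, 2, 5, 9, 3, 6, 1, 8, 7]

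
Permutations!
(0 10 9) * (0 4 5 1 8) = [10, 8, 2, 3, 5, 1, 6, 7, 0, 4, 9] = (0 10 9 4 5 1 8)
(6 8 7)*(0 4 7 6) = (0 4 7)(6 8) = [4, 1, 2, 3, 7, 5, 8, 0, 6]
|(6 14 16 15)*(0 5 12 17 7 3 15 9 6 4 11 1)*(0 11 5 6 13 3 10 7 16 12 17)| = 8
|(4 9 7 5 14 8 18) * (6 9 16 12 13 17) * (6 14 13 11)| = 13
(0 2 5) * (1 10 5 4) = (0 2 4 1 10 5) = [2, 10, 4, 3, 1, 0, 6, 7, 8, 9, 5]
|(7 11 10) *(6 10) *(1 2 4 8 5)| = |(1 2 4 8 5)(6 10 7 11)| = 20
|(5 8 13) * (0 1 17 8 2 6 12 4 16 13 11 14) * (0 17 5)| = 36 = |(0 1 5 2 6 12 4 16 13)(8 11 14 17)|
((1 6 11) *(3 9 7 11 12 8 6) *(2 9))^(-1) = (1 11 7 9 2 3)(6 8 12)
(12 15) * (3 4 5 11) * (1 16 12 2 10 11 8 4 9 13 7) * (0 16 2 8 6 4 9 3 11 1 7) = [16, 2, 10, 3, 5, 6, 4, 7, 9, 13, 1, 11, 15, 0, 14, 8, 12] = (0 16 12 15 8 9 13)(1 2 10)(4 5 6)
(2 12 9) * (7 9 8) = (2 12 8 7 9) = [0, 1, 12, 3, 4, 5, 6, 9, 7, 2, 10, 11, 8]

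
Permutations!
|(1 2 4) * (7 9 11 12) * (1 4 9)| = 6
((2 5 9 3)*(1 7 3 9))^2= (9)(1 3 5 7 2)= ((9)(1 7 3 2 5))^2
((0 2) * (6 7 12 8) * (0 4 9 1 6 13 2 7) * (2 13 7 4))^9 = (13)(0 6 1 9 4)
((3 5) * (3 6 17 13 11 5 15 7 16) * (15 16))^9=((3 16)(5 6 17 13 11)(7 15))^9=(3 16)(5 11 13 17 6)(7 15)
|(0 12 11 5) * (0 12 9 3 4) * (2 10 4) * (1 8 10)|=|(0 9 3 2 1 8 10 4)(5 12 11)|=24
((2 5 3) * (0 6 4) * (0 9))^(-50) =((0 6 4 9)(2 5 3))^(-50) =(0 4)(2 5 3)(6 9)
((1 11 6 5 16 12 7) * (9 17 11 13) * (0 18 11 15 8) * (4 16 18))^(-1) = ((0 4 16 12 7 1 13 9 17 15 8)(5 18 11 6))^(-1) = (0 8 15 17 9 13 1 7 12 16 4)(5 6 11 18)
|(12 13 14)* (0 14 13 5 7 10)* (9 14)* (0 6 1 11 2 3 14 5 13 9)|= |(1 11 2 3 14 12 13 9 5 7 10 6)|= 12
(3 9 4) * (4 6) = (3 9 6 4) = [0, 1, 2, 9, 3, 5, 4, 7, 8, 6]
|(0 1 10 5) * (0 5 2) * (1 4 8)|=|(0 4 8 1 10 2)|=6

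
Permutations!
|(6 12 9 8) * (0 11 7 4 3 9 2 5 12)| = |(0 11 7 4 3 9 8 6)(2 5 12)| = 24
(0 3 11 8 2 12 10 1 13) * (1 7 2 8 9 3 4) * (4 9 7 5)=[9, 13, 12, 11, 1, 4, 6, 2, 8, 3, 5, 7, 10, 0]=(0 9 3 11 7 2 12 10 5 4 1 13)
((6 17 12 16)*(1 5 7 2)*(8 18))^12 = (18)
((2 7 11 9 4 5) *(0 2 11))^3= (4 9 11 5)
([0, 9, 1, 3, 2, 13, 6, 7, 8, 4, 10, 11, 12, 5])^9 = (1 9 4 2)(5 13)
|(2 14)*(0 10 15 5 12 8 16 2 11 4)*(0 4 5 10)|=|(2 14 11 5 12 8 16)(10 15)|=14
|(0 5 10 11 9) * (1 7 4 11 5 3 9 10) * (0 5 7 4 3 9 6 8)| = 11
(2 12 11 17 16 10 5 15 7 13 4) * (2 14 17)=(2 12 11)(4 14 17 16 10 5 15 7 13)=[0, 1, 12, 3, 14, 15, 6, 13, 8, 9, 5, 2, 11, 4, 17, 7, 10, 16]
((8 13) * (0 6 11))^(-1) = ((0 6 11)(8 13))^(-1) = (0 11 6)(8 13)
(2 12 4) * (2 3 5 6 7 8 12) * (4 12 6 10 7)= [0, 1, 2, 5, 3, 10, 4, 8, 6, 9, 7, 11, 12]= (12)(3 5 10 7 8 6 4)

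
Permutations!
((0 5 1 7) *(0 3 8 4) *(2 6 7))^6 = (0 3 2)(1 4 7)(5 8 6)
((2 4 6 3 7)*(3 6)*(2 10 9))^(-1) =(2 9 10 7 3 4)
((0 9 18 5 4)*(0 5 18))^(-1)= ((18)(0 9)(4 5))^(-1)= (18)(0 9)(4 5)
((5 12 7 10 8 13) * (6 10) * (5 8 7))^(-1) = (5 12)(6 7 10)(8 13)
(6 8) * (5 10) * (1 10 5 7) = (1 10 7)(6 8) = [0, 10, 2, 3, 4, 5, 8, 1, 6, 9, 7]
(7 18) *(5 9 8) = [0, 1, 2, 3, 4, 9, 6, 18, 5, 8, 10, 11, 12, 13, 14, 15, 16, 17, 7] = (5 9 8)(7 18)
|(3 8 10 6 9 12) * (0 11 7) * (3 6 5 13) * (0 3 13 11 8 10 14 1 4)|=|(0 8 14 1 4)(3 10 5 11 7)(6 9 12)|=15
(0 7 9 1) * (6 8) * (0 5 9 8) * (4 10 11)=[7, 5, 2, 3, 10, 9, 0, 8, 6, 1, 11, 4]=(0 7 8 6)(1 5 9)(4 10 11)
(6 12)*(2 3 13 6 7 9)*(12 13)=[0, 1, 3, 12, 4, 5, 13, 9, 8, 2, 10, 11, 7, 6]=(2 3 12 7 9)(6 13)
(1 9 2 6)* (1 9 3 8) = (1 3 8)(2 6 9) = [0, 3, 6, 8, 4, 5, 9, 7, 1, 2]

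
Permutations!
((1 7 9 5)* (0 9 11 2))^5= ((0 9 5 1 7 11 2))^5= (0 11 1 9 2 7 5)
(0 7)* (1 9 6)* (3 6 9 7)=(9)(0 3 6 1 7)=[3, 7, 2, 6, 4, 5, 1, 0, 8, 9]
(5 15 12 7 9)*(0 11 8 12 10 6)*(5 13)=(0 11 8 12 7 9 13 5 15 10 6)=[11, 1, 2, 3, 4, 15, 0, 9, 12, 13, 6, 8, 7, 5, 14, 10]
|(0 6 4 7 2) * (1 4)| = |(0 6 1 4 7 2)| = 6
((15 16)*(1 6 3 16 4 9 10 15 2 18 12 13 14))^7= (1 13 18 16 6 14 12 2 3)(4 15 10 9)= ((1 6 3 16 2 18 12 13 14)(4 9 10 15))^7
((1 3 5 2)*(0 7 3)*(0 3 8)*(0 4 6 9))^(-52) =((0 7 8 4 6 9)(1 3 5 2))^(-52) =(0 8 6)(4 9 7)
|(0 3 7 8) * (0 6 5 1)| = |(0 3 7 8 6 5 1)| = 7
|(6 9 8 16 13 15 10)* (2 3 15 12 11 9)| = 30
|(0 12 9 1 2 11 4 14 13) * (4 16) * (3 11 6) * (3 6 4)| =|(0 12 9 1 2 4 14 13)(3 11 16)| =24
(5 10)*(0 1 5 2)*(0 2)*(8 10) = (0 1 5 8 10) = [1, 5, 2, 3, 4, 8, 6, 7, 10, 9, 0]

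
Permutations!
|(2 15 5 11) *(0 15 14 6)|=|(0 15 5 11 2 14 6)|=7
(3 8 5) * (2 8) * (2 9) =(2 8 5 3 9) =[0, 1, 8, 9, 4, 3, 6, 7, 5, 2]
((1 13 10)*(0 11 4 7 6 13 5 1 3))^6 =(0 10 6 4)(3 13 7 11)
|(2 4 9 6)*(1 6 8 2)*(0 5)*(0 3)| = 12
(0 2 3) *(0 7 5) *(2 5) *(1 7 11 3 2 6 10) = (0 5)(1 7 6 10)(3 11) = [5, 7, 2, 11, 4, 0, 10, 6, 8, 9, 1, 3]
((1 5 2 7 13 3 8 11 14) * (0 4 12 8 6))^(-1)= ((0 4 12 8 11 14 1 5 2 7 13 3 6))^(-1)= (0 6 3 13 7 2 5 1 14 11 8 12 4)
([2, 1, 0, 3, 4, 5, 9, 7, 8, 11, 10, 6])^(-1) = (0 2)(6 11 9)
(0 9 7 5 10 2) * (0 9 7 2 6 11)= (0 7 5 10 6 11)(2 9)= [7, 1, 9, 3, 4, 10, 11, 5, 8, 2, 6, 0]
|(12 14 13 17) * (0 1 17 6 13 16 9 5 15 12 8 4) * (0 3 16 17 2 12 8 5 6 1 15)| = |(0 15 8 4 3 16 9 6 13 1 2 12 14 17 5)| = 15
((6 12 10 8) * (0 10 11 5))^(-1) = ((0 10 8 6 12 11 5))^(-1) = (0 5 11 12 6 8 10)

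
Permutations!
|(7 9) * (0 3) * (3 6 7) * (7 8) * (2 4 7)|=8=|(0 6 8 2 4 7 9 3)|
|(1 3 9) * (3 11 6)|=|(1 11 6 3 9)|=5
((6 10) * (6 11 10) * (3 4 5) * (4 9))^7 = (3 5 4 9)(10 11)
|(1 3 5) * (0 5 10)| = |(0 5 1 3 10)| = 5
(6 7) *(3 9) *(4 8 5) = [0, 1, 2, 9, 8, 4, 7, 6, 5, 3] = (3 9)(4 8 5)(6 7)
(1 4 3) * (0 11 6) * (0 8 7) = (0 11 6 8 7)(1 4 3) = [11, 4, 2, 1, 3, 5, 8, 0, 7, 9, 10, 6]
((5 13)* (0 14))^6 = (14)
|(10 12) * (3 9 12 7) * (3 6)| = 6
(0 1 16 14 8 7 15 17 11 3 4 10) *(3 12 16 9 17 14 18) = (0 1 9 17 11 12 16 18 3 4 10)(7 15 14 8) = [1, 9, 2, 4, 10, 5, 6, 15, 7, 17, 0, 12, 16, 13, 8, 14, 18, 11, 3]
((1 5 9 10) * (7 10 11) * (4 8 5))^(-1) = ((1 4 8 5 9 11 7 10))^(-1) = (1 10 7 11 9 5 8 4)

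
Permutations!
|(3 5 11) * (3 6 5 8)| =6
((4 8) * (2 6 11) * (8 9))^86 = (2 11 6)(4 8 9) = ((2 6 11)(4 9 8))^86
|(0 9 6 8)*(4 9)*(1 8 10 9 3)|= |(0 4 3 1 8)(6 10 9)|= 15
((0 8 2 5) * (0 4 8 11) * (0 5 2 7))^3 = ((0 11 5 4 8 7))^3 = (0 4)(5 7)(8 11)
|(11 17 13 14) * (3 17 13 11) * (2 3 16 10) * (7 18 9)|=|(2 3 17 11 13 14 16 10)(7 18 9)|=24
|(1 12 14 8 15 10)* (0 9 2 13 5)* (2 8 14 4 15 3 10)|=|(0 9 8 3 10 1 12 4 15 2 13 5)|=12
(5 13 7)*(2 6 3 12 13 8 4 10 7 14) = (2 6 3 12 13 14)(4 10 7 5 8) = [0, 1, 6, 12, 10, 8, 3, 5, 4, 9, 7, 11, 13, 14, 2]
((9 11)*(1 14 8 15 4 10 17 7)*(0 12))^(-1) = (0 12)(1 7 17 10 4 15 8 14)(9 11)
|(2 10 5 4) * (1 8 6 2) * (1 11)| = 8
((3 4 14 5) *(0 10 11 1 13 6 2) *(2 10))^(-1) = (0 2)(1 11 10 6 13)(3 5 14 4)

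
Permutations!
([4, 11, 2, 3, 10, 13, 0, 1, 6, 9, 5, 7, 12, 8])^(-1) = (0 6 8 13 5 10 4)(1 7 11)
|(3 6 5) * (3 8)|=4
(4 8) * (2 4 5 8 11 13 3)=(2 4 11 13 3)(5 8)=[0, 1, 4, 2, 11, 8, 6, 7, 5, 9, 10, 13, 12, 3]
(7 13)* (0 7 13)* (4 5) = (13)(0 7)(4 5) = [7, 1, 2, 3, 5, 4, 6, 0, 8, 9, 10, 11, 12, 13]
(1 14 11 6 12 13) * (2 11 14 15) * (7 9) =[0, 15, 11, 3, 4, 5, 12, 9, 8, 7, 10, 6, 13, 1, 14, 2] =(1 15 2 11 6 12 13)(7 9)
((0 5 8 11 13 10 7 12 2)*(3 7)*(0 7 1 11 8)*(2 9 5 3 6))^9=((0 3 1 11 13 10 6 2 7 12 9 5))^9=(0 12 6 11)(1 5 7 10)(2 13 3 9)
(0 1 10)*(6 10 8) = (0 1 8 6 10) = [1, 8, 2, 3, 4, 5, 10, 7, 6, 9, 0]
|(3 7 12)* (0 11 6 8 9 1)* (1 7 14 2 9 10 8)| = |(0 11 6 1)(2 9 7 12 3 14)(8 10)| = 12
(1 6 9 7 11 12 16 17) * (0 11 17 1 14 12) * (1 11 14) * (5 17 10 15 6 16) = (0 14 12 5 17 1 16 11)(6 9 7 10 15) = [14, 16, 2, 3, 4, 17, 9, 10, 8, 7, 15, 0, 5, 13, 12, 6, 11, 1]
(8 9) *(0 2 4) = [2, 1, 4, 3, 0, 5, 6, 7, 9, 8] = (0 2 4)(8 9)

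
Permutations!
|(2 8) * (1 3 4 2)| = |(1 3 4 2 8)| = 5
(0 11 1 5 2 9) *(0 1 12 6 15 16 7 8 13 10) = (0 11 12 6 15 16 7 8 13 10)(1 5 2 9) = [11, 5, 9, 3, 4, 2, 15, 8, 13, 1, 0, 12, 6, 10, 14, 16, 7]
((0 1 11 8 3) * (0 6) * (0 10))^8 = (0 1 11 8 3 6 10)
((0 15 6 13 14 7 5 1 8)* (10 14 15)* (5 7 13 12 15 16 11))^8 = (0 8 1 5 11 16 13 14 10)(6 15 12)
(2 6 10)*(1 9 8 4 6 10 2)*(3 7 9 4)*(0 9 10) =(0 9 8 3 7 10 1 4 6 2) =[9, 4, 0, 7, 6, 5, 2, 10, 3, 8, 1]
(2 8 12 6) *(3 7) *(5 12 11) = (2 8 11 5 12 6)(3 7) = [0, 1, 8, 7, 4, 12, 2, 3, 11, 9, 10, 5, 6]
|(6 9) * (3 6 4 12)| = |(3 6 9 4 12)| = 5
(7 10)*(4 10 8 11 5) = (4 10 7 8 11 5) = [0, 1, 2, 3, 10, 4, 6, 8, 11, 9, 7, 5]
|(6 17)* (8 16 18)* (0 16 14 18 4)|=|(0 16 4)(6 17)(8 14 18)|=6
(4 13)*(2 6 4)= (2 6 4 13)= [0, 1, 6, 3, 13, 5, 4, 7, 8, 9, 10, 11, 12, 2]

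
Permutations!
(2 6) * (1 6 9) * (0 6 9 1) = (0 6 2 1 9) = [6, 9, 1, 3, 4, 5, 2, 7, 8, 0]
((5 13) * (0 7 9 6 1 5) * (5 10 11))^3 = ((0 7 9 6 1 10 11 5 13))^3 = (0 6 11)(1 5 7)(9 10 13)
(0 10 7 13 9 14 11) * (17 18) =(0 10 7 13 9 14 11)(17 18) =[10, 1, 2, 3, 4, 5, 6, 13, 8, 14, 7, 0, 12, 9, 11, 15, 16, 18, 17]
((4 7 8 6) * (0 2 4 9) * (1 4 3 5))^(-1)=(0 9 6 8 7 4 1 5 3 2)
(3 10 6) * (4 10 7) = (3 7 4 10 6) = [0, 1, 2, 7, 10, 5, 3, 4, 8, 9, 6]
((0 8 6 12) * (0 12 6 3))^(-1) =(12)(0 3 8)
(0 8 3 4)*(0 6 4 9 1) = [8, 0, 2, 9, 6, 5, 4, 7, 3, 1] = (0 8 3 9 1)(4 6)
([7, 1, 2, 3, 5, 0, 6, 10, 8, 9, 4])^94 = (0 5 4 10 7)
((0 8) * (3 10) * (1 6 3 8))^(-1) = (0 8 10 3 6 1)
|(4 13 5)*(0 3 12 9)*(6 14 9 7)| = 21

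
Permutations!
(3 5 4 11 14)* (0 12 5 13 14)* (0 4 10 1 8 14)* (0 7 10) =(0 12 5)(1 8 14 3 13 7 10)(4 11) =[12, 8, 2, 13, 11, 0, 6, 10, 14, 9, 1, 4, 5, 7, 3]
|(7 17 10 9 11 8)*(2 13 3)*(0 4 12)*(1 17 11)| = 12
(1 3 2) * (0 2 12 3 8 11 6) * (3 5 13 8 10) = (0 2 1 10 3 12 5 13 8 11 6) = [2, 10, 1, 12, 4, 13, 0, 7, 11, 9, 3, 6, 5, 8]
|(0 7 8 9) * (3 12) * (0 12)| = |(0 7 8 9 12 3)| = 6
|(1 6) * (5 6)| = |(1 5 6)| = 3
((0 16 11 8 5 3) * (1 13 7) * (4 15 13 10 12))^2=(0 11 5)(1 12 15 7 10 4 13)(3 16 8)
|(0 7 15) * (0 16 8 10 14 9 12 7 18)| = |(0 18)(7 15 16 8 10 14 9 12)| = 8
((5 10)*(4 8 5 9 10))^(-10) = (10)(4 5 8)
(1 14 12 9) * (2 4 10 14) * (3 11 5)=(1 2 4 10 14 12 9)(3 11 5)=[0, 2, 4, 11, 10, 3, 6, 7, 8, 1, 14, 5, 9, 13, 12]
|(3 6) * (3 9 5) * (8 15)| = 4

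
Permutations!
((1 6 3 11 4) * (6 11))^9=(11)(3 6)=((1 11 4)(3 6))^9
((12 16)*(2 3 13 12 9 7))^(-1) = ((2 3 13 12 16 9 7))^(-1) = (2 7 9 16 12 13 3)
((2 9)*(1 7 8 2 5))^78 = ((1 7 8 2 9 5))^78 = (9)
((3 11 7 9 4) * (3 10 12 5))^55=((3 11 7 9 4 10 12 5))^55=(3 5 12 10 4 9 7 11)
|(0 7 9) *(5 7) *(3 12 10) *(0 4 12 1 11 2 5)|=|(1 11 2 5 7 9 4 12 10 3)|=10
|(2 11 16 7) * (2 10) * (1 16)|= |(1 16 7 10 2 11)|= 6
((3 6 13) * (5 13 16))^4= (3 13 5 16 6)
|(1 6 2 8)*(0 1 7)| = 6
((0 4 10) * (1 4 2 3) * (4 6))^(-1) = (0 10 4 6 1 3 2)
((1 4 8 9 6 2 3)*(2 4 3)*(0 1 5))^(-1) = (0 5 3 1)(4 6 9 8)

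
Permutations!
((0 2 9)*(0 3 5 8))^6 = (9)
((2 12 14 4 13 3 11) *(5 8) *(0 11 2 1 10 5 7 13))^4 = (0 5 3 4 10 13 14 1 7 12 11 8 2)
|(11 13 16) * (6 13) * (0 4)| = 4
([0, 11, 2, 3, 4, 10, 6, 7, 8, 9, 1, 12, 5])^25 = [0, 1, 2, 3, 4, 5, 6, 7, 8, 9, 10, 11, 12]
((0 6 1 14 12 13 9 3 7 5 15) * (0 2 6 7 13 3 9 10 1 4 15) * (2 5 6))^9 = ((0 7 6 4 15 5)(1 14 12 3 13 10))^9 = (0 4)(1 3)(5 6)(7 15)(10 12)(13 14)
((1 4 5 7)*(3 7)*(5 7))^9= ((1 4 7)(3 5))^9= (7)(3 5)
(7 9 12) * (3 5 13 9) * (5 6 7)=(3 6 7)(5 13 9 12)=[0, 1, 2, 6, 4, 13, 7, 3, 8, 12, 10, 11, 5, 9]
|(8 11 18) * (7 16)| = |(7 16)(8 11 18)| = 6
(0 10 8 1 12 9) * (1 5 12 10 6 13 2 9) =(0 6 13 2 9)(1 10 8 5 12) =[6, 10, 9, 3, 4, 12, 13, 7, 5, 0, 8, 11, 1, 2]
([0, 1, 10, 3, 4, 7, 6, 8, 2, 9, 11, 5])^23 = (2 8 7 5 11 10)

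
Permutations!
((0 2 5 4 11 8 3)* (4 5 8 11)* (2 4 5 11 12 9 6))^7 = (0 2 12 4 8 9 5 3 6 11)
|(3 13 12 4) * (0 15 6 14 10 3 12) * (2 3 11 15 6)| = 18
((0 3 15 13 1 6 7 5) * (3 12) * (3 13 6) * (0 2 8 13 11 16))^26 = (0 11)(1 13 8 2 5 7 6 15 3)(12 16)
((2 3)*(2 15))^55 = ((2 3 15))^55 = (2 3 15)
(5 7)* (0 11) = (0 11)(5 7) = [11, 1, 2, 3, 4, 7, 6, 5, 8, 9, 10, 0]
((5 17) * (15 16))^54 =((5 17)(15 16))^54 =(17)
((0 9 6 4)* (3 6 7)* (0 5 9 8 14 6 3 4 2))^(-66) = ((0 8 14 6 2)(4 5 9 7))^(-66) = (0 2 6 14 8)(4 9)(5 7)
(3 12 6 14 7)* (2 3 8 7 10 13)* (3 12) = (2 12 6 14 10 13)(7 8) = [0, 1, 12, 3, 4, 5, 14, 8, 7, 9, 13, 11, 6, 2, 10]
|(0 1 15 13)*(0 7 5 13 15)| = 6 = |(15)(0 1)(5 13 7)|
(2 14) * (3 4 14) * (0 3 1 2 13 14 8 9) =(0 3 4 8 9)(1 2)(13 14) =[3, 2, 1, 4, 8, 5, 6, 7, 9, 0, 10, 11, 12, 14, 13]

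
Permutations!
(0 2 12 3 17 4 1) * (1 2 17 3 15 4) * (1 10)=(0 17 10 1)(2 12 15 4)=[17, 0, 12, 3, 2, 5, 6, 7, 8, 9, 1, 11, 15, 13, 14, 4, 16, 10]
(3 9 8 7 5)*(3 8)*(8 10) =(3 9)(5 10 8 7) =[0, 1, 2, 9, 4, 10, 6, 5, 7, 3, 8]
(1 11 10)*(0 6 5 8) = (0 6 5 8)(1 11 10) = [6, 11, 2, 3, 4, 8, 5, 7, 0, 9, 1, 10]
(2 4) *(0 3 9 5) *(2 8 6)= [3, 1, 4, 9, 8, 0, 2, 7, 6, 5]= (0 3 9 5)(2 4 8 6)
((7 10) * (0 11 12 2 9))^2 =((0 11 12 2 9)(7 10))^2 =(0 12 9 11 2)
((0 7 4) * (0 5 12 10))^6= (12)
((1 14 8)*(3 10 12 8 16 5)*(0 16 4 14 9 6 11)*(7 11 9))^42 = (0 5 10 8 7)(1 11 16 3 12)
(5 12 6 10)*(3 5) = (3 5 12 6 10) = [0, 1, 2, 5, 4, 12, 10, 7, 8, 9, 3, 11, 6]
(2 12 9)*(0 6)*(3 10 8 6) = (0 3 10 8 6)(2 12 9) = [3, 1, 12, 10, 4, 5, 0, 7, 6, 2, 8, 11, 9]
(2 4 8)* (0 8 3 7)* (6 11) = (0 8 2 4 3 7)(6 11) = [8, 1, 4, 7, 3, 5, 11, 0, 2, 9, 10, 6]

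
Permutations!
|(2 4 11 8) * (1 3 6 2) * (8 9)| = |(1 3 6 2 4 11 9 8)| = 8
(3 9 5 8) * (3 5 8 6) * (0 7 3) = (0 7 3 9 8 5 6) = [7, 1, 2, 9, 4, 6, 0, 3, 5, 8]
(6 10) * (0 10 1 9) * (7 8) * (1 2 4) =(0 10 6 2 4 1 9)(7 8) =[10, 9, 4, 3, 1, 5, 2, 8, 7, 0, 6]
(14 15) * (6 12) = (6 12)(14 15) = [0, 1, 2, 3, 4, 5, 12, 7, 8, 9, 10, 11, 6, 13, 15, 14]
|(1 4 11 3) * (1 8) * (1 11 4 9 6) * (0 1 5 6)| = 6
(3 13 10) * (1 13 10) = [0, 13, 2, 10, 4, 5, 6, 7, 8, 9, 3, 11, 12, 1] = (1 13)(3 10)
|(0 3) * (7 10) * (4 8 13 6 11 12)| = 6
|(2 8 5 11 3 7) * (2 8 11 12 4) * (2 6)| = 9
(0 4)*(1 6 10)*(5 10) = (0 4)(1 6 5 10) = [4, 6, 2, 3, 0, 10, 5, 7, 8, 9, 1]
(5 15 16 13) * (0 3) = (0 3)(5 15 16 13) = [3, 1, 2, 0, 4, 15, 6, 7, 8, 9, 10, 11, 12, 5, 14, 16, 13]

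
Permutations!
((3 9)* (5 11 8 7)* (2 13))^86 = ((2 13)(3 9)(5 11 8 7))^86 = (13)(5 8)(7 11)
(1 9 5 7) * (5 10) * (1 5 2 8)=(1 9 10 2 8)(5 7)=[0, 9, 8, 3, 4, 7, 6, 5, 1, 10, 2]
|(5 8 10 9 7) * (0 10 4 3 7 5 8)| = 4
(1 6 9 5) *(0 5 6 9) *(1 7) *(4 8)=[5, 9, 2, 3, 8, 7, 0, 1, 4, 6]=(0 5 7 1 9 6)(4 8)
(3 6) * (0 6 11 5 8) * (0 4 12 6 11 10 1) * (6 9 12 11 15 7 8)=(0 15 7 8 4 11 5 6 3 10 1)(9 12)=[15, 0, 2, 10, 11, 6, 3, 8, 4, 12, 1, 5, 9, 13, 14, 7]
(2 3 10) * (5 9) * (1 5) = [0, 5, 3, 10, 4, 9, 6, 7, 8, 1, 2] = (1 5 9)(2 3 10)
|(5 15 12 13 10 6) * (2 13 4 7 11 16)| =11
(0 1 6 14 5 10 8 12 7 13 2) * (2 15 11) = [1, 6, 0, 3, 4, 10, 14, 13, 12, 9, 8, 2, 7, 15, 5, 11] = (0 1 6 14 5 10 8 12 7 13 15 11 2)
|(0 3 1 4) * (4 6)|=|(0 3 1 6 4)|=5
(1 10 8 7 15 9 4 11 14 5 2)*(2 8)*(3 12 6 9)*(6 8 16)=[0, 10, 1, 12, 11, 16, 9, 15, 7, 4, 2, 14, 8, 13, 5, 3, 6]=(1 10 2)(3 12 8 7 15)(4 11 14 5 16 6 9)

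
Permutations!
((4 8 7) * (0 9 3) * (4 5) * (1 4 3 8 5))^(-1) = ((0 9 8 7 1 4 5 3))^(-1) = (0 3 5 4 1 7 8 9)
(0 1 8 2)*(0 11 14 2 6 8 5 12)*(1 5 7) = (0 5 12)(1 7)(2 11 14)(6 8) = [5, 7, 11, 3, 4, 12, 8, 1, 6, 9, 10, 14, 0, 13, 2]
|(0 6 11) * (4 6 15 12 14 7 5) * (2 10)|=18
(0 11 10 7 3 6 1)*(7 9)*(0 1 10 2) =[11, 1, 0, 6, 4, 5, 10, 3, 8, 7, 9, 2] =(0 11 2)(3 6 10 9 7)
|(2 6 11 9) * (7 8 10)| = |(2 6 11 9)(7 8 10)| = 12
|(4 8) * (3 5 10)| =|(3 5 10)(4 8)| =6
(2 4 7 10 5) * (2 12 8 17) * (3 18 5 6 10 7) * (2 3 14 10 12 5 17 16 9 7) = (2 4 14 10 6 12 8 16 9 7)(3 18 17) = [0, 1, 4, 18, 14, 5, 12, 2, 16, 7, 6, 11, 8, 13, 10, 15, 9, 3, 17]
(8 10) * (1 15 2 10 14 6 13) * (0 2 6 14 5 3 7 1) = (0 2 10 8 5 3 7 1 15 6 13) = [2, 15, 10, 7, 4, 3, 13, 1, 5, 9, 8, 11, 12, 0, 14, 6]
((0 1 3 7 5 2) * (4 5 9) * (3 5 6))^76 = (3 7 9 4 6)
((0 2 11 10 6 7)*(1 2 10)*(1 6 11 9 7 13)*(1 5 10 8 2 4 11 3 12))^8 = (0 9 8 7 2)(1 12 3 10 5 13 6 11 4)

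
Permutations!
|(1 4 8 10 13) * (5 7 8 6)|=8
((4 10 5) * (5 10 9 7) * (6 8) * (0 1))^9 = (10)(0 1)(4 9 7 5)(6 8) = ((10)(0 1)(4 9 7 5)(6 8))^9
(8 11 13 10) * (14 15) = (8 11 13 10)(14 15) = [0, 1, 2, 3, 4, 5, 6, 7, 11, 9, 8, 13, 12, 10, 15, 14]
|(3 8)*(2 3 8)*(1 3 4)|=|(8)(1 3 2 4)|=4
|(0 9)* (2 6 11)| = 6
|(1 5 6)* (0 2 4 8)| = 12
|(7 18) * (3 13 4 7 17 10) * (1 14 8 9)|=28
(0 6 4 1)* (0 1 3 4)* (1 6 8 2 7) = [8, 6, 7, 4, 3, 5, 0, 1, 2] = (0 8 2 7 1 6)(3 4)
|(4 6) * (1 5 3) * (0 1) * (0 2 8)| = |(0 1 5 3 2 8)(4 6)| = 6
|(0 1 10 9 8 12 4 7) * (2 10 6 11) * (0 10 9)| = |(0 1 6 11 2 9 8 12 4 7 10)| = 11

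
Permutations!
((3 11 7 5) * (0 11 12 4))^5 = (0 12 5 11 4 3 7) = ((0 11 7 5 3 12 4))^5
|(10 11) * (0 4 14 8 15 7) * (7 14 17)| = |(0 4 17 7)(8 15 14)(10 11)| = 12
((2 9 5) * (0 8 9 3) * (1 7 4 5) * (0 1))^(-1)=(0 9 8)(1 3 2 5 4 7)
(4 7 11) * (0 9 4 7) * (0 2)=[9, 1, 0, 3, 2, 5, 6, 11, 8, 4, 10, 7]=(0 9 4 2)(7 11)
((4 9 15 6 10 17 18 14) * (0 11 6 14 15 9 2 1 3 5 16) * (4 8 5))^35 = (0 6 17 15 8 16 11 10 18 14 5)(1 2 4 3)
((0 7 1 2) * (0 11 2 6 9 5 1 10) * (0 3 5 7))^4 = (11)(1 10 6 3 9 5 7) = ((1 6 9 7 10 3 5)(2 11))^4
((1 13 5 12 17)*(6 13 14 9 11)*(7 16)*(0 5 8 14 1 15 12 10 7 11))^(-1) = ((0 5 10 7 16 11 6 13 8 14 9)(12 17 15))^(-1) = (0 9 14 8 13 6 11 16 7 10 5)(12 15 17)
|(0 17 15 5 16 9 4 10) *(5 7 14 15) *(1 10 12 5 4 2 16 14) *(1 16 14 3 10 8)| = |(0 17 4 12 5 3 10)(1 8)(2 14 15 7 16 9)| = 42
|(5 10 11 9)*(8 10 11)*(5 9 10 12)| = |(5 11 10 8 12)| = 5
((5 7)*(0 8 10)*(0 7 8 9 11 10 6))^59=((0 9 11 10 7 5 8 6))^59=(0 10 8 9 7 6 11 5)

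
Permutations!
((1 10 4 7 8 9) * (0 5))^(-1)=((0 5)(1 10 4 7 8 9))^(-1)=(0 5)(1 9 8 7 4 10)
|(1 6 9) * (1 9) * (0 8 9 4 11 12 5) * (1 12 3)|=10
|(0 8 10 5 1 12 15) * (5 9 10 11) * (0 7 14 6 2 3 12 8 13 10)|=28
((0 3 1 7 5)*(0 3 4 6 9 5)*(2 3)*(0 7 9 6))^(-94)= (1 9 5 2 3)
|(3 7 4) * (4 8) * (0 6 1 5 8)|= 8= |(0 6 1 5 8 4 3 7)|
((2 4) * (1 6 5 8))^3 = (1 8 5 6)(2 4)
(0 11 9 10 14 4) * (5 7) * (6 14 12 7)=(0 11 9 10 12 7 5 6 14 4)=[11, 1, 2, 3, 0, 6, 14, 5, 8, 10, 12, 9, 7, 13, 4]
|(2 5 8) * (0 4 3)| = 3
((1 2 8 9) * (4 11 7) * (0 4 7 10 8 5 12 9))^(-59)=(0 4 11 10 8)(1 2 5 12 9)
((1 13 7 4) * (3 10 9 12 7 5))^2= ((1 13 5 3 10 9 12 7 4))^2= (1 5 10 12 4 13 3 9 7)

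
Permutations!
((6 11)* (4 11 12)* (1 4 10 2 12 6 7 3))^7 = ((1 4 11 7 3)(2 12 10))^7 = (1 11 3 4 7)(2 12 10)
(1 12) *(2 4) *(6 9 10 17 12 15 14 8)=[0, 15, 4, 3, 2, 5, 9, 7, 6, 10, 17, 11, 1, 13, 8, 14, 16, 12]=(1 15 14 8 6 9 10 17 12)(2 4)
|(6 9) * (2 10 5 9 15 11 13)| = |(2 10 5 9 6 15 11 13)| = 8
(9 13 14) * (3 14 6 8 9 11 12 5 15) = (3 14 11 12 5 15)(6 8 9 13) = [0, 1, 2, 14, 4, 15, 8, 7, 9, 13, 10, 12, 5, 6, 11, 3]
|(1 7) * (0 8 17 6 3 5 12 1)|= 9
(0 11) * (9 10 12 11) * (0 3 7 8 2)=(0 9 10 12 11 3 7 8 2)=[9, 1, 0, 7, 4, 5, 6, 8, 2, 10, 12, 3, 11]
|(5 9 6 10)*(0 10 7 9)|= |(0 10 5)(6 7 9)|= 3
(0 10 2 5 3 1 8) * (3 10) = (0 3 1 8)(2 5 10) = [3, 8, 5, 1, 4, 10, 6, 7, 0, 9, 2]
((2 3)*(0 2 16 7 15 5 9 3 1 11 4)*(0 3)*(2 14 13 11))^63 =((0 14 13 11 4 3 16 7 15 5 9)(1 2))^63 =(0 15 3 13 9 7 4 14 5 16 11)(1 2)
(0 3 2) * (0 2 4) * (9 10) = (0 3 4)(9 10) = [3, 1, 2, 4, 0, 5, 6, 7, 8, 10, 9]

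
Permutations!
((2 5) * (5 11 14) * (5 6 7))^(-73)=(2 5 7 6 14 11)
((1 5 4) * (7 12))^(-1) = ((1 5 4)(7 12))^(-1) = (1 4 5)(7 12)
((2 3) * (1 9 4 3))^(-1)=((1 9 4 3 2))^(-1)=(1 2 3 4 9)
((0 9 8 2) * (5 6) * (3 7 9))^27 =(0 9)(2 7)(3 8)(5 6)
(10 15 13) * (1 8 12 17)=(1 8 12 17)(10 15 13)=[0, 8, 2, 3, 4, 5, 6, 7, 12, 9, 15, 11, 17, 10, 14, 13, 16, 1]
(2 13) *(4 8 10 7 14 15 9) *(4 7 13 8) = (2 8 10 13)(7 14 15 9) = [0, 1, 8, 3, 4, 5, 6, 14, 10, 7, 13, 11, 12, 2, 15, 9]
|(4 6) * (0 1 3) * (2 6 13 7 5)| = 6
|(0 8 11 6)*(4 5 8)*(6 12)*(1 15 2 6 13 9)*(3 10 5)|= 14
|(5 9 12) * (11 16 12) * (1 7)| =|(1 7)(5 9 11 16 12)| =10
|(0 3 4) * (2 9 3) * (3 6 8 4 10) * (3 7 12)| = 12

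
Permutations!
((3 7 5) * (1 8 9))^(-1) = (1 9 8)(3 5 7)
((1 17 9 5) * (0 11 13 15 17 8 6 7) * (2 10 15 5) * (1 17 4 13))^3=(0 8)(1 7)(2 4 17 10 13 9 15 5)(6 11)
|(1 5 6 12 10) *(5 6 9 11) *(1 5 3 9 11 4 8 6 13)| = |(1 13)(3 9 4 8 6 12 10 5 11)| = 18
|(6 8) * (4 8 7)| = |(4 8 6 7)| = 4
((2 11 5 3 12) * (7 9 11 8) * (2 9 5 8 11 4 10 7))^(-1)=((2 11 8)(3 12 9 4 10 7 5))^(-1)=(2 8 11)(3 5 7 10 4 9 12)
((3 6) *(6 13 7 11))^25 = (13)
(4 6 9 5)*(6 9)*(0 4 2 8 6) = (0 4 9 5 2 8 6) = [4, 1, 8, 3, 9, 2, 0, 7, 6, 5]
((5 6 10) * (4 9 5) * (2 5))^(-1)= (2 9 4 10 6 5)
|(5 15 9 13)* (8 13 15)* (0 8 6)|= |(0 8 13 5 6)(9 15)|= 10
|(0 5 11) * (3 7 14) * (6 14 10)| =|(0 5 11)(3 7 10 6 14)| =15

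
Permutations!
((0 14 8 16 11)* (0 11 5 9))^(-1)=((0 14 8 16 5 9))^(-1)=(0 9 5 16 8 14)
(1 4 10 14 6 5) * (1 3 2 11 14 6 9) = (1 4 10 6 5 3 2 11 14 9) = [0, 4, 11, 2, 10, 3, 5, 7, 8, 1, 6, 14, 12, 13, 9]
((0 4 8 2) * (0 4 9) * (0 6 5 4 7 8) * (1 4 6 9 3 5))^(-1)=((9)(0 3 5 6 1 4)(2 7 8))^(-1)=(9)(0 4 1 6 5 3)(2 8 7)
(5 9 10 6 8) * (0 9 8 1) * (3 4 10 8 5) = [9, 0, 2, 4, 10, 5, 1, 7, 3, 8, 6] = (0 9 8 3 4 10 6 1)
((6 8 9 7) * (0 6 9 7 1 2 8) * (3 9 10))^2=((0 6)(1 2 8 7 10 3 9))^2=(1 8 10 9 2 7 3)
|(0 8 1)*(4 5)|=6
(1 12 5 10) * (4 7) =(1 12 5 10)(4 7) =[0, 12, 2, 3, 7, 10, 6, 4, 8, 9, 1, 11, 5]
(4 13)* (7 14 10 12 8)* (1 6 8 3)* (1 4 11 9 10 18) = (1 6 8 7 14 18)(3 4 13 11 9 10 12) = [0, 6, 2, 4, 13, 5, 8, 14, 7, 10, 12, 9, 3, 11, 18, 15, 16, 17, 1]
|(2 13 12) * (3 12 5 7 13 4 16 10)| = 6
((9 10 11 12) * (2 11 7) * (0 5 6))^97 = ((0 5 6)(2 11 12 9 10 7))^97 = (0 5 6)(2 11 12 9 10 7)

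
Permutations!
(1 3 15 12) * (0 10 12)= [10, 3, 2, 15, 4, 5, 6, 7, 8, 9, 12, 11, 1, 13, 14, 0]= (0 10 12 1 3 15)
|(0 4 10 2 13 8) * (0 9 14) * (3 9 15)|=10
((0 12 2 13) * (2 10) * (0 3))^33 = ((0 12 10 2 13 3))^33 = (0 2)(3 10)(12 13)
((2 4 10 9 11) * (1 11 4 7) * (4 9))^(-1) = (1 7 2 11)(4 10)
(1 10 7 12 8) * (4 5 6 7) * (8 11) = (1 10 4 5 6 7 12 11 8) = [0, 10, 2, 3, 5, 6, 7, 12, 1, 9, 4, 8, 11]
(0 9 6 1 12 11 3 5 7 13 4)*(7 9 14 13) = (0 14 13 4)(1 12 11 3 5 9 6) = [14, 12, 2, 5, 0, 9, 1, 7, 8, 6, 10, 3, 11, 4, 13]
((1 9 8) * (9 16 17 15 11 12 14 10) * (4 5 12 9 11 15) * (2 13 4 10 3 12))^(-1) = (1 8 9 11 10 17 16)(2 5 4 13)(3 14 12)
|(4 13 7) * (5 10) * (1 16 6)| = |(1 16 6)(4 13 7)(5 10)| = 6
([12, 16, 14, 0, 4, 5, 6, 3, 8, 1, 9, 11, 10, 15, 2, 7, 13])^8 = [7, 10, 2, 15, 4, 5, 6, 13, 8, 12, 0, 11, 3, 1, 14, 16, 9]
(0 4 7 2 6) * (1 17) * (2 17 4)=(0 2 6)(1 4 7 17)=[2, 4, 6, 3, 7, 5, 0, 17, 8, 9, 10, 11, 12, 13, 14, 15, 16, 1]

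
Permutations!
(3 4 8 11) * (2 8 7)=(2 8 11 3 4 7)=[0, 1, 8, 4, 7, 5, 6, 2, 11, 9, 10, 3]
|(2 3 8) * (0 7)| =6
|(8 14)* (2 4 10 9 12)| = 10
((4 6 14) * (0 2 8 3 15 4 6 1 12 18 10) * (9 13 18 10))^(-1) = ((0 2 8 3 15 4 1 12 10)(6 14)(9 13 18))^(-1) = (0 10 12 1 4 15 3 8 2)(6 14)(9 18 13)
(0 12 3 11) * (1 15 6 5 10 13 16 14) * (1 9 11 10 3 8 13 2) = (0 12 8 13 16 14 9 11)(1 15 6 5 3 10 2) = [12, 15, 1, 10, 4, 3, 5, 7, 13, 11, 2, 0, 8, 16, 9, 6, 14]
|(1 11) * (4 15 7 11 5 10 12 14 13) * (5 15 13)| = 4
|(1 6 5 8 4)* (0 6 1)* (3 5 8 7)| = 12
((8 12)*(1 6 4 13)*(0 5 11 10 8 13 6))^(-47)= (0 5 11 10 8 12 13 1)(4 6)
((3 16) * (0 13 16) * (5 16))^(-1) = (0 3 16 5 13)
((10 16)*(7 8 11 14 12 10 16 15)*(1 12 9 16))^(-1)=((1 12 10 15 7 8 11 14 9 16))^(-1)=(1 16 9 14 11 8 7 15 10 12)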